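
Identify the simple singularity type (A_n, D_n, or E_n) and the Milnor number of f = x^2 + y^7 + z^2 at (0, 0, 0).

The Hessian of f at 0 is [[2, 0, 0], [0, 0, 0], [0, 0, 2]] with rank 2, so corank 1. A Groebner basis of the Jacobian ideal J(f) in C{x,y,z} is {y^6, x, z}; counting standard monomials gives mu = 6. Corank 1: A-series; mu = 6 gives A_6.

Type A_{6}, Milnor number mu = 6.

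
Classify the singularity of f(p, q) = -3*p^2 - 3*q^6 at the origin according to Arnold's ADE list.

A_{5}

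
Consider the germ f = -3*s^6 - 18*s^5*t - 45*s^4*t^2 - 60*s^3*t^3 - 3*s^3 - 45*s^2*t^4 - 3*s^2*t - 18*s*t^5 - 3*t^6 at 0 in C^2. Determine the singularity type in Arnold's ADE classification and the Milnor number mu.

Type D7, Milnor number mu = 7.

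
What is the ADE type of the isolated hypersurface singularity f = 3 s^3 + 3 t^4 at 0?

E_{6}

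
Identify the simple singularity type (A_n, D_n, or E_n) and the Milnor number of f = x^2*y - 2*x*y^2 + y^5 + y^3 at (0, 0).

The Hessian of f at 0 has rank 0. Corank 2; j^3 = y*(x - y)^2 has shape L^2 M (L != M), so D-series; mu = 6 gives D_6.

Type D_{6}, Milnor number mu = 6.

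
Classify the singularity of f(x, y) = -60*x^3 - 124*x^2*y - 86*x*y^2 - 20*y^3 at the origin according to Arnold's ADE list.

The Hessian of f at 0 is [[0, 0], [0, 0]] with rank 0, so corank 2. A Groebner basis of the Jacobian ideal J(f) in C{x,y} is {y^3, x^2 - 11*y^2/26, x*y + 17*y^2/26}; counting standard monomials gives mu = 4. Corank 2; j^3 = -2*(3*x + 2*y)*(10*x^2 + 14*x*y + 5*y^2) splits into three distinct lines over C (the quadratic factor has nonzero discriminant), so D_4.

D4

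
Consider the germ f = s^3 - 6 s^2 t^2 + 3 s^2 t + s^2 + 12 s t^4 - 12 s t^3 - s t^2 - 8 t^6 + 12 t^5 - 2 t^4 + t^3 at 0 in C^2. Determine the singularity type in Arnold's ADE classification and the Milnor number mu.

Type A_{2}, Milnor number mu = 2.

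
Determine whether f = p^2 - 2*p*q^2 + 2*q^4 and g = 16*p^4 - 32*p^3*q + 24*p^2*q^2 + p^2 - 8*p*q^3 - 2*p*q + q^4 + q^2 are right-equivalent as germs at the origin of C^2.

Yes.

The Hessian of f at 0 has rank 1. Corank 1: A-series; mu = 3 gives A_3. The Hessian of g at 0 has rank 1. Corank 1: A-series; mu = 3 gives A_3. Both have type A_3, hence right-equivalent.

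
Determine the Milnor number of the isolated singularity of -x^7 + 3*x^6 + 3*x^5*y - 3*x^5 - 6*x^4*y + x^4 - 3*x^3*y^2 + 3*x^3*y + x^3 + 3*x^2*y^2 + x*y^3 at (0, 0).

7

The Hessian of f at 0 has rank 0. Corank 2; j^3 = x^3 is a perfect cube, so E-series; the 4-jet and mu = 7 give E_7.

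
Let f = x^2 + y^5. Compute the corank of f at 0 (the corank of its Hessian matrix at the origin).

Hessian at 0 has rank 1.

1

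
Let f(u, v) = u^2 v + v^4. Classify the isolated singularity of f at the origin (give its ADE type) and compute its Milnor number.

Type D_5, Milnor number mu = 5.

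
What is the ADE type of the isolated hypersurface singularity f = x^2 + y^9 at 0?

A8

The Hessian of f at 0 has rank 1. Corank 1: A-series; mu = 8 gives A_8.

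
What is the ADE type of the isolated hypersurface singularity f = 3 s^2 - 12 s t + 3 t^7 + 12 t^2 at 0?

A6

The Hessian of f at 0 has rank 1. Corank 1: A-series; mu = 6 gives A_6.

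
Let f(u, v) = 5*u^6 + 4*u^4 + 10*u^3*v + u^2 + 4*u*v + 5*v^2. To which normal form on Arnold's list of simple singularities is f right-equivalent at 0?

A_{1}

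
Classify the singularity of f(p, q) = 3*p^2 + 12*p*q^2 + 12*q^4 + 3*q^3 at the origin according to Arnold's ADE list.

The Hessian of f at 0 is [[6, 0], [0, 0]] with rank 1, so corank 1. A Groebner basis of the Jacobian ideal J(f) in C{p,q} is {q^2, p}; counting standard monomials gives mu = 2. Corank 1: A-series; mu = 2 gives A_2.

A_2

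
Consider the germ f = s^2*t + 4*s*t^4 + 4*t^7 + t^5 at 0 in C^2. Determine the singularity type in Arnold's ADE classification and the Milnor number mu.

Type D_6, Milnor number mu = 6.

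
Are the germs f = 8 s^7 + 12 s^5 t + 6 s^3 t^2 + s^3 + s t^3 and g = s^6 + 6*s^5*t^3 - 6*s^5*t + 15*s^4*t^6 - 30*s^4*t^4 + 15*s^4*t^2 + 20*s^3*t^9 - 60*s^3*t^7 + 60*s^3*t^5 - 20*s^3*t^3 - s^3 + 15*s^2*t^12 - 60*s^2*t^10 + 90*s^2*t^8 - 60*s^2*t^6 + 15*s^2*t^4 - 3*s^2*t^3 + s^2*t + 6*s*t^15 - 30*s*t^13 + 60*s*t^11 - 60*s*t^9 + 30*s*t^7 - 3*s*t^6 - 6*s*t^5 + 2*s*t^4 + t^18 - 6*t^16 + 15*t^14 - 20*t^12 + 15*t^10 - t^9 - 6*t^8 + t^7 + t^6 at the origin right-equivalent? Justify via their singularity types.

The Hessian of f at 0 is [[0, 0], [0, 0]] with rank 0, so corank 2. A Groebner basis of the Jacobian ideal J(f) in C{s,t} is {s^3, s*t^2, 3*s^2 + t^3}; counting standard monomials gives mu = 7. Corank 2; j^3 = s^3 is a perfect cube, so E-series; the 4-jet and mu = 7 give E_7. The Hessian of g at 0 is [[0, 0], [0, 0]] with rank 0, so corank 2. A Groebner basis of the Jacobian ideal J(g) in C{s,t} is {-s^2 + s*t + t^4, s^3, s^2*t, -s^2/6 + s*t^2}; counting standard monomials gives mu = 7. Corank 2; j^3 = -s^2*(s - t) has shape L^2 M (L != M), so D-series; mu = 7 gives D_7. f is E_7 but g is D_7, hence not right-equivalent.

No.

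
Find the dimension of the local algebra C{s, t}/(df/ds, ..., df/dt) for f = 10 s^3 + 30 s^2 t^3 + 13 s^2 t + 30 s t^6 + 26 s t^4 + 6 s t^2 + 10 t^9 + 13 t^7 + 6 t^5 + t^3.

The Hessian of f at 0 is [[0, 0], [0, 0]] with rank 0, so corank 2. A Groebner basis of the Jacobian ideal J(f) in C{s,t} is {t^3, s^2 - 3*t^2/11, s*t + 6*t^2/11}; counting standard monomials gives mu = 4. Corank 2; j^3 = (2*s + t)*(5*s^2 + 4*s*t + t^2) splits into three distinct lines over C (the quadratic factor has nonzero discriminant), so D_4.

4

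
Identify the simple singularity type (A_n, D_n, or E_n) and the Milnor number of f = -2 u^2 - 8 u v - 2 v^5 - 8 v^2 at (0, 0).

The Hessian of f at 0 has rank 1. Corank 1: A-series; mu = 4 gives A_4.

Type A_{4}, Milnor number mu = 4.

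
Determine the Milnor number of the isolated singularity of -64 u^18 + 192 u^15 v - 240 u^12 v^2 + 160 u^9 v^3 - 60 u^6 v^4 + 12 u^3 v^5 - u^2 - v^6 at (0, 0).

The Hessian of f at 0 has rank 1. Corank 1: A-series; mu = 5 gives A_5.

5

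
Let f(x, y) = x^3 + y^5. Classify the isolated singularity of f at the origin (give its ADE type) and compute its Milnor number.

The Hessian of f at 0 is [[0, 0], [0, 0]] with rank 0, so corank 2. A Groebner basis of the Jacobian ideal J(f) in C{x,y} is {y^4, x^2}; counting standard monomials gives mu = 8. Corank 2; j^3 = x^3 is a perfect cube, so E-series; the 5-jet and mu = 8 give E_8.

Type E8, Milnor number mu = 8.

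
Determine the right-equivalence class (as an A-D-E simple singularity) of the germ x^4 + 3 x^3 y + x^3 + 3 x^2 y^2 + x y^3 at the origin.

The Hessian of f at 0 is [[0, 0], [0, 0]] with rank 0, so corank 2. A Groebner basis of the Jacobian ideal J(f) in C{x,y} is {3*x^2 + y^4 + y^3, x^3, x^2*y - x^2 - y^3/3, 2*x^2 + x*y^2 + 2*y^3/3}; counting standard monomials gives mu = 7. Corank 2; j^3 = x^3 is a perfect cube, so E-series; the 4-jet and mu = 7 give E_7.

E7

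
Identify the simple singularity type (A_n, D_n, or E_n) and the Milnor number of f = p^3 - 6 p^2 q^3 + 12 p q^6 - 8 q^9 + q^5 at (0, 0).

Type E_8, Milnor number mu = 8.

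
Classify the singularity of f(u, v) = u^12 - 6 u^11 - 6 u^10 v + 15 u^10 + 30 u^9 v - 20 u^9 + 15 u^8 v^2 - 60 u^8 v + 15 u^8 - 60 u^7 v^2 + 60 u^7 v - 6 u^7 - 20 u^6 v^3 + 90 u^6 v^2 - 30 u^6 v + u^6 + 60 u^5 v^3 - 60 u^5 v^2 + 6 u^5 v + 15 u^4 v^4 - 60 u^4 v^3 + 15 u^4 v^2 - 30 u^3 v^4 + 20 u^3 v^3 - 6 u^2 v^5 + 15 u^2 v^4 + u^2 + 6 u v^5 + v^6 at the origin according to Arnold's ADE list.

The Hessian of f at 0 has rank 1. Corank 1: A-series; mu = 5 gives A_5.

A_{5}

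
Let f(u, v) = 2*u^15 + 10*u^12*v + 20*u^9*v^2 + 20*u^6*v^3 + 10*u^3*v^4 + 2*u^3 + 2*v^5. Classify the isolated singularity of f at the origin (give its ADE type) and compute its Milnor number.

The Hessian of f at 0 is [[0, 0], [0, 0]] with rank 0, so corank 2. A Groebner basis of the Jacobian ideal J(f) in C{u,v} is {v^4, u^2}; counting standard monomials gives mu = 8. Corank 2; j^3 = 2*u^3 is a perfect cube, so E-series; the 5-jet and mu = 8 give E_8.

Type E_8, Milnor number mu = 8.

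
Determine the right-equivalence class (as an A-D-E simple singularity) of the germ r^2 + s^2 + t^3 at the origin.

The Hessian of f at 0 has rank 2. Corank 1: A-series; mu = 2 gives A_2.

A_2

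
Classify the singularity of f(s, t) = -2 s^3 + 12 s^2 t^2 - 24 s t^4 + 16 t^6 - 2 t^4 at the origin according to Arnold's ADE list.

The Hessian of f at 0 has rank 0. Corank 2; j^3 = -2*s^3 is a perfect cube, so E-series; the 4-jet and mu = 6 give E_6.

E_6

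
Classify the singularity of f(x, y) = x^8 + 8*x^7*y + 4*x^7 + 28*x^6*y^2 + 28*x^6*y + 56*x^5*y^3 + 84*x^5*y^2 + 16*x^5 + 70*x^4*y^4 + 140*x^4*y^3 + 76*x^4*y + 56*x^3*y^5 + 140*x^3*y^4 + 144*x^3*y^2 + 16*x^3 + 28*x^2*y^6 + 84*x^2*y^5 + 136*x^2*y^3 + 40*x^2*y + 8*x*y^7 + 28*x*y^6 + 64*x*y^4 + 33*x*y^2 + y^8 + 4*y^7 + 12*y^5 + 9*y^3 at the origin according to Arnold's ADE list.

The Hessian of f at 0 has rank 0. Corank 2; j^3 = (x + y)*(4*x + 3*y)^2 has shape L^2 M (L != M), so D-series; mu = 9 gives D_9.

D9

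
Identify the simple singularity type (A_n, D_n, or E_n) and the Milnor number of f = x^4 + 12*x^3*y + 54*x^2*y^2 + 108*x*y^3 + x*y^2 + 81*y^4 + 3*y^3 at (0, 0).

The Hessian of f at 0 is [[0, 0], [0, 0]] with rank 0, so corank 2. A Groebner basis of the Jacobian ideal J(f) in C{x,y} is {x^3 + y^2/4, y^3, x*y + 3*y^2}; counting standard monomials gives mu = 5. Corank 2; j^3 = y^2*(x + 3*y) has shape L^2 M (L != M), so D-series; mu = 5 gives D_5.

Type D5, Milnor number mu = 5.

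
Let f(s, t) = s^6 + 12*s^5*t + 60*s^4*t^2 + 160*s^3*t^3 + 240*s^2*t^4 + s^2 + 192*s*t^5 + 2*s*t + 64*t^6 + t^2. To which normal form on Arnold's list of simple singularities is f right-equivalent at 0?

The Hessian of f at 0 has rank 1. Corank 1: A-series; mu = 5 gives A_5.

A_{5}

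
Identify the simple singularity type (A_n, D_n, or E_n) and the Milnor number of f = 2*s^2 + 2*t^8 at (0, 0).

The Hessian of f at 0 has rank 1. Corank 1: A-series; mu = 7 gives A_7.

Type A7, Milnor number mu = 7.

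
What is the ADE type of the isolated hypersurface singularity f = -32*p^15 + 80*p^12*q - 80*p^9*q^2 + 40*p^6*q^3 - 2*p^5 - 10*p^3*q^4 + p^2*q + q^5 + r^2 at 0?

The Hessian of f at 0 is [[0, 0, 0], [0, 0, 0], [0, 0, 2]] with rank 1, so corank 2. A Groebner basis of the Jacobian ideal J(f) in C{p,q,r} is {p^2/5 + q^4, p^3, p*q, r}; counting standard monomials gives mu = 6. Corank 2; j^3 = p^2*q has shape L^2 M (L != M), so D-series; mu = 6 gives D_6.

D_6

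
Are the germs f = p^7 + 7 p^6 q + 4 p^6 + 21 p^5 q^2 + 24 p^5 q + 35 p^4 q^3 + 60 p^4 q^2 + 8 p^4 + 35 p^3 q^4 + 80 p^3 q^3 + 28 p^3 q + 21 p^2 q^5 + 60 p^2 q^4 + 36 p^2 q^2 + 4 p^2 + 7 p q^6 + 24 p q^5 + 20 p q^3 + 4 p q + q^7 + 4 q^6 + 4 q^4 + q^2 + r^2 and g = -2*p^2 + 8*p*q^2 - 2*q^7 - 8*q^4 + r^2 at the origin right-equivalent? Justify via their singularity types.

The Hessian of f at 0 has rank 2. Corank 1: A-series; mu = 6 gives A_6. The Hessian of g at 0 has rank 2. Corank 1: A-series; mu = 6 gives A_6. Both have type A_6, hence right-equivalent.

Yes.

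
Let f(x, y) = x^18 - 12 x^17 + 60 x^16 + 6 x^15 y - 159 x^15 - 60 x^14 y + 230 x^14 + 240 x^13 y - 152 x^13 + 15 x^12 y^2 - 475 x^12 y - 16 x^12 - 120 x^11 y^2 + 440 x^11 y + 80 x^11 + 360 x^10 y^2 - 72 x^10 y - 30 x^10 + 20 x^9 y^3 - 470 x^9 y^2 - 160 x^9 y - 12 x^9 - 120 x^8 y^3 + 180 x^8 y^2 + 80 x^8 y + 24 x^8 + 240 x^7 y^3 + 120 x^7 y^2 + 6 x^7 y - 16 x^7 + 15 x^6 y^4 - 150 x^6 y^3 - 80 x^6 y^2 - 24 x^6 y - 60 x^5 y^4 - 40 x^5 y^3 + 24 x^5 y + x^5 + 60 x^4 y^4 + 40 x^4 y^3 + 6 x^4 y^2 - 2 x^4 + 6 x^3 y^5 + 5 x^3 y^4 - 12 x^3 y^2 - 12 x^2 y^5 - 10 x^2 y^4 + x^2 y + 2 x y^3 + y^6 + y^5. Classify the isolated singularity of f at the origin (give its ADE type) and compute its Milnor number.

Type D_7, Milnor number mu = 7.

The Hessian of f at 0 has rank 0. Corank 2; j^3 = x^2*y has shape L^2 M (L != M), so D-series; mu = 7 gives D_7.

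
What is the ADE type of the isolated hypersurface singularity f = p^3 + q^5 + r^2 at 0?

E8

The Hessian of f at 0 is [[0, 0, 0], [0, 0, 0], [0, 0, 2]] with rank 1, so corank 2. A Groebner basis of the Jacobian ideal J(f) in C{p,q,r} is {q^4, p^2, r}; counting standard monomials gives mu = 8. Corank 2; j^3 = p^3 is a perfect cube, so E-series; the 5-jet and mu = 8 give E_8.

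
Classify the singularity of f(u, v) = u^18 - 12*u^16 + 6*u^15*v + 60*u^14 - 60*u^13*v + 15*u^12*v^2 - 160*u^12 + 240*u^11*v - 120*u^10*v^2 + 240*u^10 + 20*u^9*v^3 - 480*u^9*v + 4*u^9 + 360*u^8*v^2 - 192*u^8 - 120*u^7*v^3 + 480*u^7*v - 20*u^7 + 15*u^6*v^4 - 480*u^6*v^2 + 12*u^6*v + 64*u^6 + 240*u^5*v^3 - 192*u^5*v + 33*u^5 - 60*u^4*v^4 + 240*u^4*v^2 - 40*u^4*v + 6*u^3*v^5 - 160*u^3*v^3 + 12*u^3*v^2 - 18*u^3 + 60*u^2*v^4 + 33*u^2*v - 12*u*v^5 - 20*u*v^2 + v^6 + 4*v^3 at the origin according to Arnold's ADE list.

The Hessian of f at 0 has rank 0. Corank 2; j^3 = -(2*u - v)*(3*u - 2*v)^2 has shape L^2 M (L != M), so D-series; mu = 7 gives D_7.

D7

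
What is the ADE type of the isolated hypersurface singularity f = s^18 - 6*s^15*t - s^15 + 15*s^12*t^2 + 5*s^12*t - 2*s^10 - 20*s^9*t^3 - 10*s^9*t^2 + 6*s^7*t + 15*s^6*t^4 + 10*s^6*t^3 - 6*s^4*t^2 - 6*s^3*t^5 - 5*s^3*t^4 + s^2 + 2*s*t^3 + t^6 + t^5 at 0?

A4

The Hessian of f at 0 is [[2, 0], [0, 0]] with rank 1, so corank 1. A Groebner basis of the Jacobian ideal J(f) in C{s,t} is {s + t^3, s^2, s*t}; counting standard monomials gives mu = 4. Corank 1: A-series; mu = 4 gives A_4.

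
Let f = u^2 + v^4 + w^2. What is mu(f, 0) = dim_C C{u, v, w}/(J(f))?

3

The Hessian of f at 0 is [[2, 0, 0], [0, 0, 0], [0, 0, 2]] with rank 2, so corank 1. A Groebner basis of the Jacobian ideal J(f) in C{u,v,w} is {v^3, u, w}; counting standard monomials gives mu = 3. Corank 1: A-series; mu = 3 gives A_3.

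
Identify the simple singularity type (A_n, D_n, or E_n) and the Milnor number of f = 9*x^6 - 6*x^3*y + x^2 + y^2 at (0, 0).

The Hessian of f at 0 has rank 2. Corank 0: nondegenerate Morse point, so A_1.

Type A_{1}, Milnor number mu = 1.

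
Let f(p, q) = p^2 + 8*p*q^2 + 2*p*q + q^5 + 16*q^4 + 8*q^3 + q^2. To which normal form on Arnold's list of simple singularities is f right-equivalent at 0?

A4

The Hessian of f at 0 is [[2, 2], [2, 2]] with rank 1, so corank 1. A Groebner basis of the Jacobian ideal J(f) in C{p,q} is {p^2 + 2*p*q - p/4 - q/4, p/4 + q^2 + q/4}; counting standard monomials gives mu = 4. Corank 1: A-series; mu = 4 gives A_4.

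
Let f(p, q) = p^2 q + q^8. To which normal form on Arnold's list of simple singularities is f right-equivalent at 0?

The Hessian of f at 0 has rank 0. Corank 2; j^3 = p^2*q has shape L^2 M (L != M), so D-series; mu = 9 gives D_9.

D_9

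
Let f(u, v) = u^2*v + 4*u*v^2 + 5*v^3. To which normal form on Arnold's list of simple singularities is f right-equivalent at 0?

D_4

The Hessian of f at 0 is [[0, 0], [0, 0]] with rank 0, so corank 2. A Groebner basis of the Jacobian ideal J(f) in C{u,v} is {v^3, u^2 - v^2, u*v + 2*v^2}; counting standard monomials gives mu = 4. Corank 2; j^3 = v*(u^2 + 4*u*v + 5*v^2) splits into three distinct lines over C (the quadratic factor has nonzero discriminant), so D_4.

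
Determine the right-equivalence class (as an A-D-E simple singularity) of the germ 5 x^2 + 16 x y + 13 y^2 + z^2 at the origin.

The Hessian of f at 0 is [[10, 16, 0], [16, 26, 0], [0, 0, 2]] with rank 3, so corank 0. A Groebner basis of the Jacobian ideal J(f) in C{x,y,z} is {x, y, z}; counting standard monomials gives mu = 1. Corank 0: nondegenerate Morse point, so A_1.

A_{1}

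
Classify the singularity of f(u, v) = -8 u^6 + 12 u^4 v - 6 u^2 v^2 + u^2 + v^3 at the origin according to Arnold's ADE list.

A_2

The Hessian of f at 0 has rank 1. Corank 1: A-series; mu = 2 gives A_2.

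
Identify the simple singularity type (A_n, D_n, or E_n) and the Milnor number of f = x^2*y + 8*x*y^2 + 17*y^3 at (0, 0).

Type D_4, Milnor number mu = 4.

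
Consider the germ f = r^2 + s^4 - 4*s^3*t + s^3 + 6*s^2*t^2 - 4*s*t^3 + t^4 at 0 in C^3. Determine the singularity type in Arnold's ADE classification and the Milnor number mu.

Type E6, Milnor number mu = 6.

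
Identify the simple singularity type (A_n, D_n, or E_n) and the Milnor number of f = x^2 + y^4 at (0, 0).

Type A_3, Milnor number mu = 3.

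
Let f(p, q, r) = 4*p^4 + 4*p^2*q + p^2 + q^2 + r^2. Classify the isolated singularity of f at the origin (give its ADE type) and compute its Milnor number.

Type A_1, Milnor number mu = 1.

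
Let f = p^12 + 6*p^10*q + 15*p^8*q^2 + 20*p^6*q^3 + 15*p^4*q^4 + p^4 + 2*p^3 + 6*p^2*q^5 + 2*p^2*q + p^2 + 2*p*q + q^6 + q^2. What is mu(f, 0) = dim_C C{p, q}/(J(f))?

5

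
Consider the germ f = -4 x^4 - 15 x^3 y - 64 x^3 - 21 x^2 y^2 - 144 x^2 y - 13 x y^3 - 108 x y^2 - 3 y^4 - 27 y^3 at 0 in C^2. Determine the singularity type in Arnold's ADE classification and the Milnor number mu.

Type E_7, Milnor number mu = 7.

The Hessian of f at 0 has rank 0. Corank 2; j^3 = -(4*x + 3*y)^3 is a perfect cube, so E-series; the 4-jet and mu = 7 give E_7.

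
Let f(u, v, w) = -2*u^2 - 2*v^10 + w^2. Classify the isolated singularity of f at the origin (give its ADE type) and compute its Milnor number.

The Hessian of f at 0 is [[-4, 0, 0], [0, 0, 0], [0, 0, 2]] with rank 2, so corank 1. A Groebner basis of the Jacobian ideal J(f) in C{u,v,w} is {v^9, u, w}; counting standard monomials gives mu = 9. Corank 1: A-series; mu = 9 gives A_9.

Type A9, Milnor number mu = 9.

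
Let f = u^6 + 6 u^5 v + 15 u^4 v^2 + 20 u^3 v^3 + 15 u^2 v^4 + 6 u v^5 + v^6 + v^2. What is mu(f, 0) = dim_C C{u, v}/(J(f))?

5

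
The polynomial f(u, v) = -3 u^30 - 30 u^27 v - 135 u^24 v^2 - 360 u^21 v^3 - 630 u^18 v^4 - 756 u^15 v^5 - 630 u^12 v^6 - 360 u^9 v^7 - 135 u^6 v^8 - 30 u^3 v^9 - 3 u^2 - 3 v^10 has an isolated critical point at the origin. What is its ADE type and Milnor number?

Type A_9, Milnor number mu = 9.

The Hessian of f at 0 has rank 1. Corank 1: A-series; mu = 9 gives A_9.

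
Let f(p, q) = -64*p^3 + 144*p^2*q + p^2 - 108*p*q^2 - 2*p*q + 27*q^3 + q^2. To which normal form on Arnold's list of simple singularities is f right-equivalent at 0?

The Hessian of f at 0 has rank 1. Corank 1: A-series; mu = 2 gives A_2.

A_2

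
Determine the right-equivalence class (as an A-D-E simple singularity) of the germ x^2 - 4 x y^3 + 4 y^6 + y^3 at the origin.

The Hessian of f at 0 has rank 1. Corank 1: A-series; mu = 2 gives A_2.

A2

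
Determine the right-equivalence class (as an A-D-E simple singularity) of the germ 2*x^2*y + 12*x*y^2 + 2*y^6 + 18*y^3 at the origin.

D7

The Hessian of f at 0 is [[0, 0], [0, 0]] with rank 0, so corank 2. A Groebner basis of the Jacobian ideal J(f) in C{x,y} is {x^2/6 + y^5 - 3*y^2/2, x^3 + 27*y^3, x*y + 3*y^2}; counting standard monomials gives mu = 7. Corank 2; j^3 = 2*y*(x + 3*y)^2 has shape L^2 M (L != M), so D-series; mu = 7 gives D_7.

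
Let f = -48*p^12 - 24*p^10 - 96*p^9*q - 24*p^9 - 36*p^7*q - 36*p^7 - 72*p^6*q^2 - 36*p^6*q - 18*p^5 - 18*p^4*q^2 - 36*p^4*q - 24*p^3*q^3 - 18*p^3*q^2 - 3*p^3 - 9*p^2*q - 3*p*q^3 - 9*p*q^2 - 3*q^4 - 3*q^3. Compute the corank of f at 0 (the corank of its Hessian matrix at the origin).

2

Hessian at 0 has rank 0.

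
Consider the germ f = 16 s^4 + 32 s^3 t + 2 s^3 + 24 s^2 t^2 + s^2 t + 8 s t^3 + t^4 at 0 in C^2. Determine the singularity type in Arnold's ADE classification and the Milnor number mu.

Type D_{5}, Milnor number mu = 5.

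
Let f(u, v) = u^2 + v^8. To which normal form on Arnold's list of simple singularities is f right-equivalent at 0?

The Hessian of f at 0 has rank 1. Corank 1: A-series; mu = 7 gives A_7.

A_7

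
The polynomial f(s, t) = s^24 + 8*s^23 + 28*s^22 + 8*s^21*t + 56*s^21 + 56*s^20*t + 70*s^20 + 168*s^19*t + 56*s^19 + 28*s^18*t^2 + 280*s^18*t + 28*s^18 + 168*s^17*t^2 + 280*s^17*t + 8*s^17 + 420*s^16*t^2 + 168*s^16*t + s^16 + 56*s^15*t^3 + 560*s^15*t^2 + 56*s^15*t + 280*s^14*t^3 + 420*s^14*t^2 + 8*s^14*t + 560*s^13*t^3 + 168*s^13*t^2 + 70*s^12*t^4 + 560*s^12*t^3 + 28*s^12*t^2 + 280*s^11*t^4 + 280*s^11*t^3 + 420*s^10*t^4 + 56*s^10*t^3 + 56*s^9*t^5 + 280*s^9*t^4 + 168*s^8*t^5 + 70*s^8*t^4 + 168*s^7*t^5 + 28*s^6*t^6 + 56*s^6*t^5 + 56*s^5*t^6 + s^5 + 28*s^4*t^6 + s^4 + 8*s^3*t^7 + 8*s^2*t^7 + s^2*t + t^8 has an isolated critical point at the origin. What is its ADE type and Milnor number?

The Hessian of f at 0 is [[0, 0], [0, 0]] with rank 0, so corank 2. A Groebner basis of the Jacobian ideal J(f) in C{s,t} is {s^2/8 + t^7, s^3, s*t}; counting standard monomials gives mu = 9. Corank 2; j^3 = s^2*t has shape L^2 M (L != M), so D-series; mu = 9 gives D_9.

Type D9, Milnor number mu = 9.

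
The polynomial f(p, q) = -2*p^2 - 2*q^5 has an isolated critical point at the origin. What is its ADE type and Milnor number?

Type A4, Milnor number mu = 4.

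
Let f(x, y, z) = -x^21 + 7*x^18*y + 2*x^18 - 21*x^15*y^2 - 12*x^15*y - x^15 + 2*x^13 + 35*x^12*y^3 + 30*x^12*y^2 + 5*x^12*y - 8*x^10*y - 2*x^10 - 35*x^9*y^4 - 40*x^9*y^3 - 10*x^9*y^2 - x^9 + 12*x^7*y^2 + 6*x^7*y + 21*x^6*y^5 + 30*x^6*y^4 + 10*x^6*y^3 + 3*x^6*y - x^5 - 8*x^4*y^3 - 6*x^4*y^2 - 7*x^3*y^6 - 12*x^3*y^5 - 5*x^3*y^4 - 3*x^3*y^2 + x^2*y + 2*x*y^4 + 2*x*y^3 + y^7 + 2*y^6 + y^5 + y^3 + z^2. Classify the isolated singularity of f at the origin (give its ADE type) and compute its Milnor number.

Type D_4, Milnor number mu = 4.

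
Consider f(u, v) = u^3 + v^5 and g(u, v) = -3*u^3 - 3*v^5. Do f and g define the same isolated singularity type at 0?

Yes.

The Hessian of f at 0 is [[0, 0], [0, 0]] with rank 0, so corank 2. A Groebner basis of the Jacobian ideal J(f) in C{u,v} is {v^4, u^2}; counting standard monomials gives mu = 8. Corank 2; j^3 = u^3 is a perfect cube, so E-series; the 5-jet and mu = 8 give E_8. The Hessian of g at 0 is [[0, 0], [0, 0]] with rank 0, so corank 2. A Groebner basis of the Jacobian ideal J(g) in C{u,v} is {v^4, u^2}; counting standard monomials gives mu = 8. Corank 2; j^3 = -3*u^3 is a perfect cube, so E-series; the 5-jet and mu = 8 give E_8. Both have type E_8, hence right-equivalent.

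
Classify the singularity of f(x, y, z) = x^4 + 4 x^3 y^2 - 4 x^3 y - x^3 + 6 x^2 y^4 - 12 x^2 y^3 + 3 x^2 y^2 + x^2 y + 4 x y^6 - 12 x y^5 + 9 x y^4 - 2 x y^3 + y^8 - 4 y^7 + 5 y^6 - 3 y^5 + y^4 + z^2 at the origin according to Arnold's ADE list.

D_{5}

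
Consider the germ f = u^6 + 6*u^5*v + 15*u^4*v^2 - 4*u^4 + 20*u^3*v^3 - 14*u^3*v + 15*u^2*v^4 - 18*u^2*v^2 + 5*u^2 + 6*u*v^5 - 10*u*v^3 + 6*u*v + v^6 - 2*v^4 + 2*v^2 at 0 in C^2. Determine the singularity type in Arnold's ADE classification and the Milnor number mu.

Type A_1, Milnor number mu = 1.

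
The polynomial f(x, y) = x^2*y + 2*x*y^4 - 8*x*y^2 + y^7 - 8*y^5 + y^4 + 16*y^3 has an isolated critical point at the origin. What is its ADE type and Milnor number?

Type D_{5}, Milnor number mu = 5.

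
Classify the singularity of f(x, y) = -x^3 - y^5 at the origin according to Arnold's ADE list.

The Hessian of f at 0 has rank 0. Corank 2; j^3 = -x^3 is a perfect cube, so E-series; the 5-jet and mu = 8 give E_8.

E_8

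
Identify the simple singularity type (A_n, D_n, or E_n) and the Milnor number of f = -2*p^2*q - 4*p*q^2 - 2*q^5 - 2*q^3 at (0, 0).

Type D6, Milnor number mu = 6.

The Hessian of f at 0 is [[0, 0], [0, 0]] with rank 0, so corank 2. A Groebner basis of the Jacobian ideal J(f) in C{p,q} is {p^2/5 + q^4 - q^2/5, p^3 + q^3, p*q + q^2}; counting standard monomials gives mu = 6. Corank 2; j^3 = -2*q*(p + q)^2 has shape L^2 M (L != M), so D-series; mu = 6 gives D_6.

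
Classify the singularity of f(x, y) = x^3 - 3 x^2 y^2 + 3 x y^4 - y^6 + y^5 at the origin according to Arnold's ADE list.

The Hessian of f at 0 has rank 0. Corank 2; j^3 = x^3 is a perfect cube, so E-series; the 5-jet and mu = 8 give E_8.

E_{8}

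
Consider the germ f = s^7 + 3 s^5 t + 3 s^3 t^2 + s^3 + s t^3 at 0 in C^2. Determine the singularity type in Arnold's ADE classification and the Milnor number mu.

The Hessian of f at 0 is [[0, 0], [0, 0]] with rank 0, so corank 2. A Groebner basis of the Jacobian ideal J(f) in C{s,t} is {s^3, s*t^2, 3*s^2 + t^3}; counting standard monomials gives mu = 7. Corank 2; j^3 = s^3 is a perfect cube, so E-series; the 4-jet and mu = 7 give E_7.

Type E_7, Milnor number mu = 7.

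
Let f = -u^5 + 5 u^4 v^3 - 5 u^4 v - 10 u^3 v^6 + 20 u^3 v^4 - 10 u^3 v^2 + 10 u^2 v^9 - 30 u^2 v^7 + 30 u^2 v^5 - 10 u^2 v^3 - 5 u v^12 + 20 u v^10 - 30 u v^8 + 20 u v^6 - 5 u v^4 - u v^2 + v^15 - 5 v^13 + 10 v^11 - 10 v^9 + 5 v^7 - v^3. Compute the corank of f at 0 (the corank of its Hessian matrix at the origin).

2

The Hessian at 0 is [[0, 0], [0, 0]] of rank 0; hence corank 2.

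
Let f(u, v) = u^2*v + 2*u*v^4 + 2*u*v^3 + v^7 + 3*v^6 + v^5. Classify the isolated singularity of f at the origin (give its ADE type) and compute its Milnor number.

Type D_7, Milnor number mu = 7.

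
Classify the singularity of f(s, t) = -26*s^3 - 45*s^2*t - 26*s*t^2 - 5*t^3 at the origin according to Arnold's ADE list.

D_{4}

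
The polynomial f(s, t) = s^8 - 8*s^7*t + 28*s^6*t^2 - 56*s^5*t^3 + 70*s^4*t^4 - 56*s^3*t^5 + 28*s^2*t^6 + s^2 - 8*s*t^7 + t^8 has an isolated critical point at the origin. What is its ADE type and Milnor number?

The Hessian of f at 0 is [[2, 0], [0, 0]] with rank 1, so corank 1. A Groebner basis of the Jacobian ideal J(f) in C{s,t} is {t^7, s}; counting standard monomials gives mu = 7. Corank 1: A-series; mu = 7 gives A_7.

Type A7, Milnor number mu = 7.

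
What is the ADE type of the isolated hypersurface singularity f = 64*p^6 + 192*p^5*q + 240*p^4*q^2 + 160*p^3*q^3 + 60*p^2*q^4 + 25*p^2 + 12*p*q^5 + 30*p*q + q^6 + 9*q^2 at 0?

A5

The Hessian of f at 0 has rank 1. Corank 1: A-series; mu = 5 gives A_5.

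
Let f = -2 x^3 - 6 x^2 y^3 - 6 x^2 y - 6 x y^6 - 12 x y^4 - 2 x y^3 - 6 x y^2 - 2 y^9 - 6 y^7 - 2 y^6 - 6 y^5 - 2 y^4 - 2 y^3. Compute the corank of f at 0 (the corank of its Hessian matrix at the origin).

2

The Hessian at 0 is [[0, 0], [0, 0]] of rank 0; hence corank 2.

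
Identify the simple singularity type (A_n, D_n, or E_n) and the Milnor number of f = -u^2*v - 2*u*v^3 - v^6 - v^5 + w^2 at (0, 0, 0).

Type D_7, Milnor number mu = 7.

The Hessian of f at 0 is [[0, 0, 0], [0, 0, 0], [0, 0, 2]] with rank 1, so corank 2. A Groebner basis of the Jacobian ideal J(f) in C{u,v,w} is {u^3, u^2*v + u^2/6 + u*v^2/6, u*v + v^3, w}; counting standard monomials gives mu = 7. Corank 2; j^3 = -u^2*v has shape L^2 M (L != M), so D-series; mu = 7 gives D_7.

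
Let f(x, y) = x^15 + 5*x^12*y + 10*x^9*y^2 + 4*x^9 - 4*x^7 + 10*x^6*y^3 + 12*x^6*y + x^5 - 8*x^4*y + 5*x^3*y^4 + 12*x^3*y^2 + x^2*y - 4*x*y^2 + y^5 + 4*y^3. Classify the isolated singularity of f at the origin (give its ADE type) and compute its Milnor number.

Type D_6, Milnor number mu = 6.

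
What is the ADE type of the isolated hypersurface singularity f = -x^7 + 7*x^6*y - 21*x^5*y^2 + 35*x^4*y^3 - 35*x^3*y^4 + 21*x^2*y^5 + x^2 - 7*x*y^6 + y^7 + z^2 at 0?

A_{6}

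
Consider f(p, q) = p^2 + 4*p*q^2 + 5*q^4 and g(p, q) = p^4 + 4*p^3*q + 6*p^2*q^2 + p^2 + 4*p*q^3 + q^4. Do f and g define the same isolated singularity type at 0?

Yes.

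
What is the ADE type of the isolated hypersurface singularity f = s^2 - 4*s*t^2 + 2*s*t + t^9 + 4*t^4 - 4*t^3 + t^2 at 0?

The Hessian of f at 0 has rank 1. Corank 1: A-series; mu = 8 gives A_8.

A_8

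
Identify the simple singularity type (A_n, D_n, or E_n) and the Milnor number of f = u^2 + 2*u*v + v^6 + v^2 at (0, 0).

The Hessian of f at 0 has rank 1. Corank 1: A-series; mu = 5 gives A_5.

Type A_5, Milnor number mu = 5.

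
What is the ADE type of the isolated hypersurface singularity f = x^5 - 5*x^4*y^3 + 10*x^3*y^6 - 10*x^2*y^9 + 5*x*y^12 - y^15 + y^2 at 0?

The Hessian of f at 0 is [[0, 0], [0, 2]] with rank 1, so corank 1. A Groebner basis of the Jacobian ideal J(f) in C{x,y} is {x^4, y}; counting standard monomials gives mu = 4. Corank 1: A-series; mu = 4 gives A_4.

A_{4}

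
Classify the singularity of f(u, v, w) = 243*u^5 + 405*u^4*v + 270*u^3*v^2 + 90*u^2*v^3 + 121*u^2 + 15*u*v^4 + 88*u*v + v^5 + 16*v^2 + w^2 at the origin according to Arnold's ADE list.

The Hessian of f at 0 is [[242, 88, 0], [88, 32, 0], [0, 0, 2]] with rank 2, so corank 1. A Groebner basis of the Jacobian ideal J(f) in C{u,v,w} is {v^4, u + 4*v/11, w}; counting standard monomials gives mu = 4. Corank 1: A-series; mu = 4 gives A_4.

A_4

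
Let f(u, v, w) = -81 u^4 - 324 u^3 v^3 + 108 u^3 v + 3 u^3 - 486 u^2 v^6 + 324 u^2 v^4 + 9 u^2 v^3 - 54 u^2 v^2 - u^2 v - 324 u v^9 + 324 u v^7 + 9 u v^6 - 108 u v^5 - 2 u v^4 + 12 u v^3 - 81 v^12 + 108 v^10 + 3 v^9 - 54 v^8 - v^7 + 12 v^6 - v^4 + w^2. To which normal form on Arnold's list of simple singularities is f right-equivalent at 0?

The Hessian of f at 0 has rank 1. Corank 2; j^3 = u^2*(3*u - v) has shape L^2 M (L != M), so D-series; mu = 5 gives D_5.

D_5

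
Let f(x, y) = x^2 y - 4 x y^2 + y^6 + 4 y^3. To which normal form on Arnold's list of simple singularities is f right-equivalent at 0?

The Hessian of f at 0 is [[0, 0], [0, 0]] with rank 0, so corank 2. A Groebner basis of the Jacobian ideal J(f) in C{x,y} is {x^2/6 + y^5 - 2*y^2/3, x^3 - 8*y^3, x*y - 2*y^2}; counting standard monomials gives mu = 7. Corank 2; j^3 = y*(x - 2*y)^2 has shape L^2 M (L != M), so D-series; mu = 7 gives D_7.

D_7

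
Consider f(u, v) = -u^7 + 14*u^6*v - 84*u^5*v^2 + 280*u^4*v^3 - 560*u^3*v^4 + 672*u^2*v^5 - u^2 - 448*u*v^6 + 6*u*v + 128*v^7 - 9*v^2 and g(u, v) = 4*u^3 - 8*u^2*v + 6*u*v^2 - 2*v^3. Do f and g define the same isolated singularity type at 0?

The Hessian of f at 0 has rank 1. Corank 1: A-series; mu = 6 gives A_6. The Hessian of g at 0 has rank 0. Corank 2; j^3 = 2*(u - v)*(2*u^2 - 2*u*v + v^2) splits into three distinct lines over C (the quadratic factor has nonzero discriminant), so D_4. f is A_6 but g is D_4, hence not right-equivalent.

No.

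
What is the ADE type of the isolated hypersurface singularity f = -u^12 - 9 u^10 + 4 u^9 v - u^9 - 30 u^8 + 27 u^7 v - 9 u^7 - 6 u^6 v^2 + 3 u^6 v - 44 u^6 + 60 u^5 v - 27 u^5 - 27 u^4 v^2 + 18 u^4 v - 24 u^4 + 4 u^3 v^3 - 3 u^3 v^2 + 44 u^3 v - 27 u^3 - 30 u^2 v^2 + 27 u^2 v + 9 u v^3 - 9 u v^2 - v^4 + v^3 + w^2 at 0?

The Hessian of f at 0 has rank 1. Corank 2; j^3 = -(3*u - v)^3 is a perfect cube, so E-series; the 4-jet and mu = 7 give E_7.

E7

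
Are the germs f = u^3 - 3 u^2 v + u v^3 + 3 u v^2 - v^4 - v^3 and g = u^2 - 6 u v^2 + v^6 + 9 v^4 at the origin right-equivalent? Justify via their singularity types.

No.

The Hessian of f at 0 has rank 0. Corank 2; j^3 = (u - v)^3 is a perfect cube, so E-series; the 4-jet and mu = 7 give E_7. The Hessian of g at 0 has rank 1. Corank 1: A-series; mu = 5 gives A_5. f is E_7 but g is A_5, hence not right-equivalent.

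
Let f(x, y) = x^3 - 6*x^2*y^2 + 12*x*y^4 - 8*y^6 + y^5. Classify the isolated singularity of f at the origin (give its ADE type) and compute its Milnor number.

Type E_8, Milnor number mu = 8.

The Hessian of f at 0 is [[0, 0], [0, 0]] with rank 0, so corank 2. A Groebner basis of the Jacobian ideal J(f) in C{x,y} is {y^4, x^3, -x^2/4 + x*y^2}; counting standard monomials gives mu = 8. Corank 2; j^3 = x^3 is a perfect cube, so E-series; the 5-jet and mu = 8 give E_8.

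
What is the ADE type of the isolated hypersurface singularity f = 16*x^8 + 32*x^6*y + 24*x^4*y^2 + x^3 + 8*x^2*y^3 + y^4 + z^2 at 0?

E_6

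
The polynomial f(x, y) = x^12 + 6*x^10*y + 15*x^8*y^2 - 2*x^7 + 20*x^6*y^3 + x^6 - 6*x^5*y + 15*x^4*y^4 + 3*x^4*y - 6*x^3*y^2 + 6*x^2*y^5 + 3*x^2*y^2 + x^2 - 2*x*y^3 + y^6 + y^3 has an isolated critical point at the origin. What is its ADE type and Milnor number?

Type A2, Milnor number mu = 2.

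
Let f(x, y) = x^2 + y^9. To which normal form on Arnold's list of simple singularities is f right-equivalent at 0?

A_{8}

The Hessian of f at 0 is [[2, 0], [0, 0]] with rank 1, so corank 1. A Groebner basis of the Jacobian ideal J(f) in C{x,y} is {y^8, x}; counting standard monomials gives mu = 8. Corank 1: A-series; mu = 8 gives A_8.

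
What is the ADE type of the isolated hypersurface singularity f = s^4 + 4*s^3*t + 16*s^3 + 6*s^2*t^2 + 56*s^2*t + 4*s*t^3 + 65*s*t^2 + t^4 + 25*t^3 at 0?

D5

The Hessian of f at 0 has rank 0. Corank 2; j^3 = (s + t)*(4*s + 5*t)^2 has shape L^2 M (L != M), so D-series; mu = 5 gives D_5.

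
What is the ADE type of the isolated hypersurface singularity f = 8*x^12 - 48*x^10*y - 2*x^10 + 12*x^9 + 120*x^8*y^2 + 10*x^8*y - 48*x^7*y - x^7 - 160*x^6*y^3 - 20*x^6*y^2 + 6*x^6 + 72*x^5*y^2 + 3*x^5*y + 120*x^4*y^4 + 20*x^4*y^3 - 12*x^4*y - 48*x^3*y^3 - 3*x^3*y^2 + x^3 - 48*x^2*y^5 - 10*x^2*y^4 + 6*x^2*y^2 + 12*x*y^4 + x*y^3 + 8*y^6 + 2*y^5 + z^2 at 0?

E_7

The Hessian of f at 0 has rank 1. Corank 2; j^3 = x^3 is a perfect cube, so E-series; the 4-jet and mu = 7 give E_7.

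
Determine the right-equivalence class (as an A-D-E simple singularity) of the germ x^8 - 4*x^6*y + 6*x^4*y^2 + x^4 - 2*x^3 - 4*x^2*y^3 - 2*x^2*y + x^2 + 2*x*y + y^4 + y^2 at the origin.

A3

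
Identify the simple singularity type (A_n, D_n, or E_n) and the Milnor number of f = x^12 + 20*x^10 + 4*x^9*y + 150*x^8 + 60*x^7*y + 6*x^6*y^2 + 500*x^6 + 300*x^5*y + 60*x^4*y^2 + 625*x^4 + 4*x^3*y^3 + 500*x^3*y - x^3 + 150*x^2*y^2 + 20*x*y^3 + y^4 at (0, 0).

Type E6, Milnor number mu = 6.

The Hessian of f at 0 has rank 0. Corank 2; j^3 = -x^3 is a perfect cube, so E-series; the 4-jet and mu = 6 give E_6.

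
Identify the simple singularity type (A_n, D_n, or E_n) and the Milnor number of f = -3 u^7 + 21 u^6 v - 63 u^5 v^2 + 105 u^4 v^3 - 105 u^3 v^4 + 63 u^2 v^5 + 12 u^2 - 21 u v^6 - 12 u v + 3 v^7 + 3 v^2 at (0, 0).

Type A_{6}, Milnor number mu = 6.

The Hessian of f at 0 has rank 1. Corank 1: A-series; mu = 6 gives A_6.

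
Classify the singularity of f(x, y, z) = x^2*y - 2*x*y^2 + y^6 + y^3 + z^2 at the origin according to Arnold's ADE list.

The Hessian of f at 0 has rank 1. Corank 2; j^3 = y*(x - y)^2 has shape L^2 M (L != M), so D-series; mu = 7 gives D_7.

D_7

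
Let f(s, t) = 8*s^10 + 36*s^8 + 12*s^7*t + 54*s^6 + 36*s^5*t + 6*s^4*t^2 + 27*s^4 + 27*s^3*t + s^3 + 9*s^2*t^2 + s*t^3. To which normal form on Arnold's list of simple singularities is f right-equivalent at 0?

E_7

The Hessian of f at 0 is [[0, 0], [0, 0]] with rank 0, so corank 2. A Groebner basis of the Jacobian ideal J(f) in C{s,t} is {s^2/3 + t^4 + t^3/9, s^3, s^2*t - s^2/9 - t^3/27, 2*s^2/3 + s*t^2 + 2*t^3/9}; counting standard monomials gives mu = 7. Corank 2; j^3 = s^3 is a perfect cube, so E-series; the 4-jet and mu = 7 give E_7.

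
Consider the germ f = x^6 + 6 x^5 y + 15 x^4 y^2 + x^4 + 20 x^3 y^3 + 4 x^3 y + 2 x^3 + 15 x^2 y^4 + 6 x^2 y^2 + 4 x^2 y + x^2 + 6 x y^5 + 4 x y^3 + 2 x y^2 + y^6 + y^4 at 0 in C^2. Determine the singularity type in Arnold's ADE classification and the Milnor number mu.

The Hessian of f at 0 has rank 1. Corank 1: A-series; mu = 5 gives A_5.

Type A5, Milnor number mu = 5.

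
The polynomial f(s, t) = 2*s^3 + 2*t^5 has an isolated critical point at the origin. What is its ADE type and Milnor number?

Type E_8, Milnor number mu = 8.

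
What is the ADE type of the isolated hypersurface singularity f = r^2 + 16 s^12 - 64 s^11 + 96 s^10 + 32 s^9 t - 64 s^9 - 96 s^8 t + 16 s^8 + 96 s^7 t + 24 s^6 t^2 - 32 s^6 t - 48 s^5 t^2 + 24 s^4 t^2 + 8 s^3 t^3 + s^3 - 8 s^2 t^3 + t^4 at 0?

E_6

The Hessian of f at 0 has rank 1. Corank 2; j^3 = s^3 is a perfect cube, so E-series; the 4-jet and mu = 6 give E_6.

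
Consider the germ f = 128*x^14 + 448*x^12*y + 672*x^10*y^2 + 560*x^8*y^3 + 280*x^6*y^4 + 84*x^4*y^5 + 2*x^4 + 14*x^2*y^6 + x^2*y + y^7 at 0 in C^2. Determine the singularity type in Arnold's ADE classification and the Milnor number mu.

Type D_{8}, Milnor number mu = 8.

The Hessian of f at 0 has rank 0. Corank 2; j^3 = x^2*y has shape L^2 M (L != M), so D-series; mu = 8 gives D_8.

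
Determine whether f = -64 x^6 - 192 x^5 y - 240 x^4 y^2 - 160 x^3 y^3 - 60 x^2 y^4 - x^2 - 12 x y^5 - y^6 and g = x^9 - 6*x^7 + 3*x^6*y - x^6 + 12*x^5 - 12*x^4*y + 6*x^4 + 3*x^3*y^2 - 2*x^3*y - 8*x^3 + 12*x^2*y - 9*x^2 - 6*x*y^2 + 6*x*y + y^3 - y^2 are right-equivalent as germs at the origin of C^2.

No.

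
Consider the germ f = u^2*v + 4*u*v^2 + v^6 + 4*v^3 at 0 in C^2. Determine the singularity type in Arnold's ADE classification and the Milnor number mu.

Type D7, Milnor number mu = 7.

The Hessian of f at 0 is [[0, 0], [0, 0]] with rank 0, so corank 2. A Groebner basis of the Jacobian ideal J(f) in C{u,v} is {u^2/6 + v^5 - 2*v^2/3, u^3 + 8*v^3, u*v + 2*v^2}; counting standard monomials gives mu = 7. Corank 2; j^3 = v*(u + 2*v)^2 has shape L^2 M (L != M), so D-series; mu = 7 gives D_7.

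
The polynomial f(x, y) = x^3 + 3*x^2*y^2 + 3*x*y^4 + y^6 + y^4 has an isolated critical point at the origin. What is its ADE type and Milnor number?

Type E_6, Milnor number mu = 6.

The Hessian of f at 0 has rank 0. Corank 2; j^3 = x^3 is a perfect cube, so E-series; the 4-jet and mu = 6 give E_6.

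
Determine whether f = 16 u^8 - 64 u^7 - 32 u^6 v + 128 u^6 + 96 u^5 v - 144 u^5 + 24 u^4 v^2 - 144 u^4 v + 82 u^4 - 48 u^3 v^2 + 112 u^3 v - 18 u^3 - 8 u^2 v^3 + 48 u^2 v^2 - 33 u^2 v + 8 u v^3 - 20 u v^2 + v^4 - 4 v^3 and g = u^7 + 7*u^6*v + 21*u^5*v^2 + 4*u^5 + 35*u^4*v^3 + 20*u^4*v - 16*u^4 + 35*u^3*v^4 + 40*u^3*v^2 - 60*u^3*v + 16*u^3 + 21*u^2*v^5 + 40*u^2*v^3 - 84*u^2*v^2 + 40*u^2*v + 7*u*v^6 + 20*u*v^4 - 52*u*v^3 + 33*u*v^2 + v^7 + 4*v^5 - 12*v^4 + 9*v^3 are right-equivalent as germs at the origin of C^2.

No.

The Hessian of f at 0 has rank 0. Corank 2; j^3 = -(2*u + v)*(3*u + 2*v)^2 has shape L^2 M (L != M), so D-series; mu = 5 gives D_5. The Hessian of g at 0 has rank 0. Corank 2; j^3 = (u + v)*(4*u + 3*v)^2 has shape L^2 M (L != M), so D-series; mu = 8 gives D_8. f is D_5 but g is D_8, hence not right-equivalent.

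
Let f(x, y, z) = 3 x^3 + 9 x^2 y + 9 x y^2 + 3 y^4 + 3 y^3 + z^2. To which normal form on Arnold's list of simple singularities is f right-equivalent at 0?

The Hessian of f at 0 has rank 1. Corank 2; j^3 = 3*(x + y)^3 is a perfect cube, so E-series; the 4-jet and mu = 6 give E_6.

E_{6}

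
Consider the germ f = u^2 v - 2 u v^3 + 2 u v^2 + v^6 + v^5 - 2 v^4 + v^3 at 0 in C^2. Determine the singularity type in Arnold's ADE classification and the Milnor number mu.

The Hessian of f at 0 has rank 0. Corank 2; j^3 = v*(u + v)^2 has shape L^2 M (L != M), so D-series; mu = 7 gives D_7.

Type D_7, Milnor number mu = 7.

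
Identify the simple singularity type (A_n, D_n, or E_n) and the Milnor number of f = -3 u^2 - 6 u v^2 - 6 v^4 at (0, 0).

Type A3, Milnor number mu = 3.

The Hessian of f at 0 is [[-6, 0], [0, 0]] with rank 1, so corank 1. A Groebner basis of the Jacobian ideal J(f) in C{u,v} is {u^2, u*v, u + v^2}; counting standard monomials gives mu = 3. Corank 1: A-series; mu = 3 gives A_3.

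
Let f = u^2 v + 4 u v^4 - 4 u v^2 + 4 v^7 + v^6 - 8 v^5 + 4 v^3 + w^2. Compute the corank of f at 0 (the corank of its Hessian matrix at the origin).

2

Hessian at 0 has rank 1.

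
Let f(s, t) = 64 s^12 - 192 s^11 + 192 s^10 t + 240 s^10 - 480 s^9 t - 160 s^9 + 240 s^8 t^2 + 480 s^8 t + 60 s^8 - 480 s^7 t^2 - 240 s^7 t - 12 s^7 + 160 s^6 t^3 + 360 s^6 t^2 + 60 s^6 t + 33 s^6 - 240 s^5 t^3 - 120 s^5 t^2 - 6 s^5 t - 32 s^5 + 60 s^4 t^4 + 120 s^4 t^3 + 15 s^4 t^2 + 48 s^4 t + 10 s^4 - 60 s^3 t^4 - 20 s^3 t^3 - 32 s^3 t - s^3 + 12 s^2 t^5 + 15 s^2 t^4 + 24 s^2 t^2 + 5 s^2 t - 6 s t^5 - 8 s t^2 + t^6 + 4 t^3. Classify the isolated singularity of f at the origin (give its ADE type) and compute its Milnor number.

The Hessian of f at 0 is [[0, 0], [0, 0]] with rank 0, so corank 2. A Groebner basis of the Jacobian ideal J(f) in C{s,t} is {2557*s^2/394752 - 14327*s*t/394752 + t^4 + 4099*t^3/24672 + 3071*t^2/65792, s^3 - 515*s^2/2056 + 1033*s*t/2056 - 2*t^3/257 - 3*t^2/1028, s^2*t - s^2/2056 - 509*s*t/2056 - 2*t^3/257 + 511*t^2/1028, 509*s^2/24672 + s*t^2 - 4087*s*t/24672 - 1033*t^3/1542 + 1023*t^2/4112}; counting standard monomials gives mu = 7. Corank 2; j^3 = -(s - 2*t)^2*(s - t) has shape L^2 M (L != M), so D-series; mu = 7 gives D_7.

Type D_7, Milnor number mu = 7.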